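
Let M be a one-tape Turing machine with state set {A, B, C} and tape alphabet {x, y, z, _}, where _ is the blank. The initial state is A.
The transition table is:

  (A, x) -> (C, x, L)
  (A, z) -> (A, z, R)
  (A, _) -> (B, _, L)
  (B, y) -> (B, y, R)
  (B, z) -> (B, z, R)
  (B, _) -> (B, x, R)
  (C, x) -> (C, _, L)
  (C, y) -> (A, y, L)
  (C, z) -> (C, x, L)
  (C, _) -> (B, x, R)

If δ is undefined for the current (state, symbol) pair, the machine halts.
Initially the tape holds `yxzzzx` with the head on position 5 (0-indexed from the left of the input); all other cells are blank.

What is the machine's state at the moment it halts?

state=A head=5 tape=__yxzzz[x]   (A,x)→(C,x,L)
state=C head=4 tape=__yxzz[z]x   (C,z)→(C,x,L)
state=C head=3 tape=__yxz[z]xx   (C,z)→(C,x,L)
state=C head=2 tape=__yx[z]xxx   (C,z)→(C,x,L)
state=C head=1 tape=__y[x]xxxx   (C,x)→(C,_,L)
state=C head=0 tape=__[y]_xxxx   (C,y)→(A,y,L)
state=A head=-1 tape=_[_]y_xxxx   (A,_)→(B,_,L)
state=B head=-2 tape=[_]_y_xxxx   (B,_)→(B,x,R)
state=B head=-1 tape=x[_]y_xxxx   (B,_)→(B,x,R)
state=B head=0 tape=xx[y]_xxxx   (B,y)→(B,y,R)
state=B head=1 tape=xxy[_]xxxx   (B,_)→(B,x,R)
state=B head=2 tape=xxyx[x]xxx
No transition is defined for (B, x); M halts in state B.

B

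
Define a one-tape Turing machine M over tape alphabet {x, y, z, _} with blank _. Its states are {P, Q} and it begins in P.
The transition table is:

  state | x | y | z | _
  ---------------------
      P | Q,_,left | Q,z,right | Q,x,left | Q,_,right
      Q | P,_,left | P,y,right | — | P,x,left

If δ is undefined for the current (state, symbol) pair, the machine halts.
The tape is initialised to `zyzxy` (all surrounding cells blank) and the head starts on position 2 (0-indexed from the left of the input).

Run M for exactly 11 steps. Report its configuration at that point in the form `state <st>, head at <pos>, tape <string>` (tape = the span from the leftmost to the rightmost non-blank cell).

state=P head=2 tape=zy[z]xy   (P,z)→(Q,x,left)
state=Q head=1 tape=z[y]xxy   (Q,y)→(P,y,right)
state=P head=2 tape=zy[x]xy   (P,x)→(Q,_,left)
state=Q head=1 tape=z[y]_xy   (Q,y)→(P,y,right)
state=P head=2 tape=zy[_]xy   (P,_)→(Q,_,right)
state=Q head=3 tape=zy_[x]y   (Q,x)→(P,_,left)
state=P head=2 tape=zy[_]_y   (P,_)→(Q,_,right)
state=Q head=3 tape=zy_[_]y   (Q,_)→(P,x,left)
state=P head=2 tape=zy[_]xy   (P,_)→(Q,_,right)
state=Q head=3 tape=zy_[x]y   (Q,x)→(P,_,left)
state=P head=2 tape=zy[_]_y   (P,_)→(Q,_,right)
state=Q head=3 tape=zy_[_]y
After 11 steps: state Q, head at 3, tape zy__y.

state Q, head at 3, tape zy__y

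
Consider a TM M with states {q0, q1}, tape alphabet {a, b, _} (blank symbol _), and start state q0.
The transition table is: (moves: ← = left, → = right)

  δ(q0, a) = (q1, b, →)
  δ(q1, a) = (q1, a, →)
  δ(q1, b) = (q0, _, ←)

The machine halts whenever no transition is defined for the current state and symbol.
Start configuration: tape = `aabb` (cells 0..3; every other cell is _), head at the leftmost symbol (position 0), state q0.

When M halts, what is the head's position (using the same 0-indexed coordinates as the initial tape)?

q0 | [a]abb   read a → write b, move →, go to q1
q1 | b[a]bb   read a → write a, move →, go to q1
q1 | ba[b]b   read b → write _, move ←, go to q0
q0 | b[a]_b   read a → write b, move →, go to q1
q1 | bb[_]b
At halt the head is at cell 2.

2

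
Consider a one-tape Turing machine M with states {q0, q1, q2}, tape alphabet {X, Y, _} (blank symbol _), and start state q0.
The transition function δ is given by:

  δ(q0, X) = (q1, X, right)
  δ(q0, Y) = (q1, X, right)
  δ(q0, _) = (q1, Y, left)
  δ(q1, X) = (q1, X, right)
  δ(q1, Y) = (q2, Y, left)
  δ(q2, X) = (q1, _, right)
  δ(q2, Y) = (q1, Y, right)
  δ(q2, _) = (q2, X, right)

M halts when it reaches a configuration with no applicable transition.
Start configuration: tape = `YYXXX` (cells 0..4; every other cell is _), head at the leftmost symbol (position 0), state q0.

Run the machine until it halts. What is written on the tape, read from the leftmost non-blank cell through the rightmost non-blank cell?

XYXXX

q0 | [Y]YXXX_   read Y → write X, move right, go to q1
q1 | X[Y]XXX_   read Y → write Y, move left, go to q2
q2 | [X]YXXX_   read X → write _, move right, go to q1
q1 | _[Y]XXX_   read Y → write Y, move left, go to q2
q2 | [_]YXXX_   read _ → write X, move right, go to q2
q2 | X[Y]XXX_   read Y → write Y, move right, go to q1
q1 | XY[X]XX_   read X → write X, move right, go to q1
q1 | XYX[X]X_   read X → write X, move right, go to q1
q1 | XYXX[X]_   read X → write X, move right, go to q1
q1 | XYXXX[_]
The non-blank tape span at halt is XYXXX.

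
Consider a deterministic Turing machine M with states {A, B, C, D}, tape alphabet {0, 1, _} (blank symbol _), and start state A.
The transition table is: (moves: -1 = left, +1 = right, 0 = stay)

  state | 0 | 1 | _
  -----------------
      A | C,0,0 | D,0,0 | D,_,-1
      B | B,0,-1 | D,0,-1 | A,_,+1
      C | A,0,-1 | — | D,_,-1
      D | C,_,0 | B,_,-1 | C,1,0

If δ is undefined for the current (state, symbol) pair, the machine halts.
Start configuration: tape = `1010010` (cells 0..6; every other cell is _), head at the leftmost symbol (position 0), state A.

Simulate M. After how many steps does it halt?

4

state=A head=0 tape=_[1]010010   (A,1)→(D,0,0)
state=D head=0 tape=_[0]010010   (D,0)→(C,_,0)
state=C head=0 tape=_[_]010010   (C,_)→(D,_,-1)
state=D head=-1 tape=[_]_010010   (D,_)→(C,1,0)
state=C head=-1 tape=[1]_010010
M halts after 4 transitions.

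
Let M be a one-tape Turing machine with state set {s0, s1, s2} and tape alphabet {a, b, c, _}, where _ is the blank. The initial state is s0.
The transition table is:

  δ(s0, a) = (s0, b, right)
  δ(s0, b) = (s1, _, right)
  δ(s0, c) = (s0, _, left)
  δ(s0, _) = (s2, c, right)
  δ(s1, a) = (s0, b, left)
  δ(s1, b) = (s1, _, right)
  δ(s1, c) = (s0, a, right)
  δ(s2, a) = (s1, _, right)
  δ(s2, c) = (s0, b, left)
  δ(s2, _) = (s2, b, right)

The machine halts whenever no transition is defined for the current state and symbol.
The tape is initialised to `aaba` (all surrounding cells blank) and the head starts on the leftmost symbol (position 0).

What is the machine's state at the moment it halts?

state=s0 head=0 tape=[a]aba   (s0,a)→(s0,b,right)
state=s0 head=1 tape=b[a]ba   (s0,a)→(s0,b,right)
state=s0 head=2 tape=bb[b]a   (s0,b)→(s1,_,right)
state=s1 head=3 tape=bb_[a]   (s1,a)→(s0,b,left)
state=s0 head=2 tape=bb[_]b   (s0,_)→(s2,c,right)
state=s2 head=3 tape=bbc[b]
No transition is defined for (s2, b); M halts in state s2.

s2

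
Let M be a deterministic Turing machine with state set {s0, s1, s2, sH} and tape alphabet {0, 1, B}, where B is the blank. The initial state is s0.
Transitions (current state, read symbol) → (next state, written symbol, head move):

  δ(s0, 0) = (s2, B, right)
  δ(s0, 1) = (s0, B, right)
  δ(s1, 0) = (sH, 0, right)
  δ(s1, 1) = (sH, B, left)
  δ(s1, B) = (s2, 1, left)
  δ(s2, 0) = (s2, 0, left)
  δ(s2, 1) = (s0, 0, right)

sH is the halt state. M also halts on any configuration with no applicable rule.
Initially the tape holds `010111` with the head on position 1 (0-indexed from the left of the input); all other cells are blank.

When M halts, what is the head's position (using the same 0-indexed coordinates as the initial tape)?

state=s0 head=1 tape=0[1]0111B   (s0,1)→(s0,B,right)
state=s0 head=2 tape=0B[0]111B   (s0,0)→(s2,B,right)
state=s2 head=3 tape=0BB[1]11B   (s2,1)→(s0,0,right)
state=s0 head=4 tape=0BB0[1]1B   (s0,1)→(s0,B,right)
state=s0 head=5 tape=0BB0B[1]B   (s0,1)→(s0,B,right)
state=s0 head=6 tape=0BB0BB[B]
At halt the head is at cell 6.

6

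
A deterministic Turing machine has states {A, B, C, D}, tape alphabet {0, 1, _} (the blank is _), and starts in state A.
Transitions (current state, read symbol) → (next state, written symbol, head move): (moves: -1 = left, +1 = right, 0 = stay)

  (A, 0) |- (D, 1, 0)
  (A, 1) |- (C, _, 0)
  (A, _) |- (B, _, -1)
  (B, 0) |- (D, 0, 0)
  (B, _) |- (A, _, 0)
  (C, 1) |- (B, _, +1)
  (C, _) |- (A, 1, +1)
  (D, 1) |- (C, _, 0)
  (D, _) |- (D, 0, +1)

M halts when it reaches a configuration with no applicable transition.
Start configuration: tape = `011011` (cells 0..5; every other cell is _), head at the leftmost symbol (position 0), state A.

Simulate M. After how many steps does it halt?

15

state=A head=0 tape=[0]11011_   (A,0)→(D,1,0)
state=D head=0 tape=[1]11011_   (D,1)→(C,_,0)
state=C head=0 tape=[_]11011_   (C,_)→(A,1,+1)
state=A head=1 tape=1[1]1011_   (A,1)→(C,_,0)
state=C head=1 tape=1[_]1011_   (C,_)→(A,1,+1)
state=A head=2 tape=11[1]011_   (A,1)→(C,_,0)
state=C head=2 tape=11[_]011_   (C,_)→(A,1,+1)
state=A head=3 tape=111[0]11_   (A,0)→(D,1,0)
state=D head=3 tape=111[1]11_   (D,1)→(C,_,0)
state=C head=3 tape=111[_]11_   (C,_)→(A,1,+1)
state=A head=4 tape=1111[1]1_   (A,1)→(C,_,0)
state=C head=4 tape=1111[_]1_   (C,_)→(A,1,+1)
state=A head=5 tape=11111[1]_   (A,1)→(C,_,0)
state=C head=5 tape=11111[_]_   (C,_)→(A,1,+1)
state=A head=6 tape=111111[_]   (A,_)→(B,_,-1)
state=B head=5 tape=11111[1]_
M halts after 15 transitions.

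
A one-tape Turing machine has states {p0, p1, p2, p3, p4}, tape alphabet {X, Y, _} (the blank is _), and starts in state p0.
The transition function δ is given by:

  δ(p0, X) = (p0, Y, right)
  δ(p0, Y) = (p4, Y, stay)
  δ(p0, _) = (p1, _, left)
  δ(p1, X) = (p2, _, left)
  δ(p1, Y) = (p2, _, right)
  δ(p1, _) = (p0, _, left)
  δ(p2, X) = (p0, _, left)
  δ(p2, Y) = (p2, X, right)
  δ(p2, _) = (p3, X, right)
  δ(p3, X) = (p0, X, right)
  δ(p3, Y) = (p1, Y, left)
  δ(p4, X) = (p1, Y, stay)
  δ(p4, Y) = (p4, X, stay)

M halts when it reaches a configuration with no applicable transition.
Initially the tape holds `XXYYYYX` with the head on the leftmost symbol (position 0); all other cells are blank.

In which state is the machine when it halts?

p0 | [X]XYYYYX_   read X → write Y, move right, go to p0
p0 | Y[X]YYYYX_   read X → write Y, move right, go to p0
p0 | YY[Y]YYYX_   read Y → write Y, move stay, go to p4
p4 | YY[Y]YYYX_   read Y → write X, move stay, go to p4
p4 | YY[X]YYYX_   read X → write Y, move stay, go to p1
p1 | YY[Y]YYYX_   read Y → write _, move right, go to p2
p2 | YY_[Y]YYX_   read Y → write X, move right, go to p2
p2 | YY_X[Y]YX_   read Y → write X, move right, go to p2
p2 | YY_XX[Y]X_   read Y → write X, move right, go to p2
p2 | YY_XXX[X]_   read X → write _, move left, go to p0
p0 | YY_XX[X]__   read X → write Y, move right, go to p0
p0 | YY_XXY[_]_   read _ → write _, move left, go to p1
p1 | YY_XX[Y]__   read Y → write _, move right, go to p2
p2 | YY_XX_[_]_   read _ → write X, move right, go to p3
p3 | YY_XX_X[_]
No transition is defined for (p3, _); M halts in state p3.

p3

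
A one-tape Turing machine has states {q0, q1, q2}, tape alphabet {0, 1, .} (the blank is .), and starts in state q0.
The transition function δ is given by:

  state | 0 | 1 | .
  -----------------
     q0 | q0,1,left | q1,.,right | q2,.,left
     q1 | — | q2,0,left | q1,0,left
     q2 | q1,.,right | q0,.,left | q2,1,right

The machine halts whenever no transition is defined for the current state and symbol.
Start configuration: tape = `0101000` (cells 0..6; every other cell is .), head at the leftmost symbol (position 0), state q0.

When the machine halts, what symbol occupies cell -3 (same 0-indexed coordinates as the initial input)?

1

q0 | ...[0]101000   read 0 → write 1, move left, go to q0
q0 | ..[.]1101000   read . → write ., move left, go to q2
q2 | .[.].1101000   read . → write 1, move right, go to q2
q2 | .1[.]1101000   read . → write 1, move right, go to q2
q2 | .11[1]101000   read 1 → write ., move left, go to q0
q0 | .1[1].101000   read 1 → write ., move right, go to q1
q1 | .1.[.]101000   read . → write 0, move left, go to q1
q1 | .1[.]0101000   read . → write 0, move left, go to q1
q1 | .[1]00101000   read 1 → write 0, move left, go to q2
q2 | [.]000101000   read . → write 1, move right, go to q2
q2 | 1[0]00101000   read 0 → write ., move right, go to q1
q1 | 1.[0]0101000
Cell -3 holds 1 when M halts.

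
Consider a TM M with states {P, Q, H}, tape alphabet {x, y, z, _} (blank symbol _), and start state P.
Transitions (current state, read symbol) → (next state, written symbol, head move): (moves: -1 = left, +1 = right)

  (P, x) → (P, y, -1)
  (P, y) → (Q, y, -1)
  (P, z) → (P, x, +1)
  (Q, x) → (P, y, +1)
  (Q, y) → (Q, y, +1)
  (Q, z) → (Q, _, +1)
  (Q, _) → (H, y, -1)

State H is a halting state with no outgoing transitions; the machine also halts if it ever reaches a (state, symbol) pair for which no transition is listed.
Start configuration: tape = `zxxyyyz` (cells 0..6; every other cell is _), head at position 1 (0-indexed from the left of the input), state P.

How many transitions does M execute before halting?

P | z[x]xyyyz_   read x → write y, move -1, go to P
P | [z]yxyyyz_   read z → write x, move +1, go to P
P | x[y]xyyyz_   read y → write y, move -1, go to Q
Q | [x]yxyyyz_   read x → write y, move +1, go to P
P | y[y]xyyyz_   read y → write y, move -1, go to Q
Q | [y]yxyyyz_   read y → write y, move +1, go to Q
Q | y[y]xyyyz_   read y → write y, move +1, go to Q
Q | yy[x]yyyz_   read x → write y, move +1, go to P
P | yyy[y]yyz_   read y → write y, move -1, go to Q
Q | yy[y]yyyz_   read y → write y, move +1, go to Q
Q | yyy[y]yyz_   read y → write y, move +1, go to Q
Q | yyyy[y]yz_   read y → write y, move +1, go to Q
Q | yyyyy[y]z_   read y → write y, move +1, go to Q
Q | yyyyyy[z]_   read z → write _, move +1, go to Q
Q | yyyyyy_[_]   read _ → write y, move -1, go to H
H | yyyyyy[_]y
M halts after 15 transitions.

15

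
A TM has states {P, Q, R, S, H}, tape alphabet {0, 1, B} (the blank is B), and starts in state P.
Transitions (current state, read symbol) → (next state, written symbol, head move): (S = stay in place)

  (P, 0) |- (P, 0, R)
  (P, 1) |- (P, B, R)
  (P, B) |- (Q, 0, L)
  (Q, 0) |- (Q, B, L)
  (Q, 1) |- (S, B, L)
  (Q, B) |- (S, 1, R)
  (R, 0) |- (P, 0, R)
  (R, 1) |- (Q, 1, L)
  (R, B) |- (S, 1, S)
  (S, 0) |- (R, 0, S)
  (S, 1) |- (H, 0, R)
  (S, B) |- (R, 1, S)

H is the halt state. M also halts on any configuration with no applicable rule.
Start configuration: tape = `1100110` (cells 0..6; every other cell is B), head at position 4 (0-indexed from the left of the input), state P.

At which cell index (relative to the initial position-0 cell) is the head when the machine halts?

1

P | 1100[1]10B   read 1 → write B, move R, go to P
P | 1100B[1]0B   read 1 → write B, move R, go to P
P | 1100BB[0]B   read 0 → write 0, move R, go to P
P | 1100BB0[B]   read B → write 0, move L, go to Q
Q | 1100BB[0]0   read 0 → write B, move L, go to Q
Q | 1100B[B]B0   read B → write 1, move R, go to S
S | 1100B1[B]0   read B → write 1, move S, go to R
R | 1100B1[1]0   read 1 → write 1, move L, go to Q
Q | 1100B[1]10   read 1 → write B, move L, go to S
S | 1100[B]B10   read B → write 1, move S, go to R
R | 1100[1]B10   read 1 → write 1, move L, go to Q
Q | 110[0]1B10   read 0 → write B, move L, go to Q
Q | 11[0]B1B10   read 0 → write B, move L, go to Q
Q | 1[1]BB1B10   read 1 → write B, move L, go to S
S | [1]BBB1B10   read 1 → write 0, move R, go to H
H | 0[B]BB1B10
At halt the head is at cell 1.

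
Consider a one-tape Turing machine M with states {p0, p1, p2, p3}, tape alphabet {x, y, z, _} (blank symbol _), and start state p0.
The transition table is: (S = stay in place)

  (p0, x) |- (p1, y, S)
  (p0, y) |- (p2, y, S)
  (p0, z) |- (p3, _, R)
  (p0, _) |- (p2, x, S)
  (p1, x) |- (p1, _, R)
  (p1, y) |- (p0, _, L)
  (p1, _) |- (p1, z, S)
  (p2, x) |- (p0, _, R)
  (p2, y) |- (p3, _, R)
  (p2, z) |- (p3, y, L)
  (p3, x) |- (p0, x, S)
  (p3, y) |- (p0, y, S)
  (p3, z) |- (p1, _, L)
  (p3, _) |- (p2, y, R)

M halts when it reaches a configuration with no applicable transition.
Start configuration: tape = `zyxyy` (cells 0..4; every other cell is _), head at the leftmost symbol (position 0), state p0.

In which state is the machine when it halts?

state=p0 head=0 tape=[z]yxyy__   (p0,z)→(p3,_,R)
state=p3 head=1 tape=_[y]xyy__   (p3,y)→(p0,y,S)
state=p0 head=1 tape=_[y]xyy__   (p0,y)→(p2,y,S)
state=p2 head=1 tape=_[y]xyy__   (p2,y)→(p3,_,R)
state=p3 head=2 tape=__[x]yy__   (p3,x)→(p0,x,S)
state=p0 head=2 tape=__[x]yy__   (p0,x)→(p1,y,S)
state=p1 head=2 tape=__[y]yy__   (p1,y)→(p0,_,L)
state=p0 head=1 tape=_[_]_yy__   (p0,_)→(p2,x,S)
state=p2 head=1 tape=_[x]_yy__   (p2,x)→(p0,_,R)
state=p0 head=2 tape=__[_]yy__   (p0,_)→(p2,x,S)
state=p2 head=2 tape=__[x]yy__   (p2,x)→(p0,_,R)
state=p0 head=3 tape=___[y]y__   (p0,y)→(p2,y,S)
state=p2 head=3 tape=___[y]y__   (p2,y)→(p3,_,R)
state=p3 head=4 tape=____[y]__   (p3,y)→(p0,y,S)
state=p0 head=4 tape=____[y]__   (p0,y)→(p2,y,S)
state=p2 head=4 tape=____[y]__   (p2,y)→(p3,_,R)
state=p3 head=5 tape=_____[_]_   (p3,_)→(p2,y,R)
state=p2 head=6 tape=_____y[_]
No transition is defined for (p2, _); M halts in state p2.

p2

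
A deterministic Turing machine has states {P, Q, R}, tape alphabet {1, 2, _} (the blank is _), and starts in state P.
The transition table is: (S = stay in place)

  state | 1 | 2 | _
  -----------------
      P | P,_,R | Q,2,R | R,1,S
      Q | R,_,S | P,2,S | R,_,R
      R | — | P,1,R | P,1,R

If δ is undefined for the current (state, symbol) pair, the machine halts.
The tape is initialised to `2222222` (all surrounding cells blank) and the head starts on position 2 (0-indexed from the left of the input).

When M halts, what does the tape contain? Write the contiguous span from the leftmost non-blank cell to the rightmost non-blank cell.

2222222_11

state=P head=2 tape=22[2]2222___   (P,2)→(Q,2,R)
state=Q head=3 tape=222[2]222___   (Q,2)→(P,2,S)
state=P head=3 tape=222[2]222___   (P,2)→(Q,2,R)
state=Q head=4 tape=2222[2]22___   (Q,2)→(P,2,S)
state=P head=4 tape=2222[2]22___   (P,2)→(Q,2,R)
state=Q head=5 tape=22222[2]2___   (Q,2)→(P,2,S)
state=P head=5 tape=22222[2]2___   (P,2)→(Q,2,R)
state=Q head=6 tape=222222[2]___   (Q,2)→(P,2,S)
state=P head=6 tape=222222[2]___   (P,2)→(Q,2,R)
state=Q head=7 tape=2222222[_]__   (Q,_)→(R,_,R)
state=R head=8 tape=2222222_[_]_   (R,_)→(P,1,R)
state=P head=9 tape=2222222_1[_]   (P,_)→(R,1,S)
state=R head=9 tape=2222222_1[1]
The non-blank tape span at halt is 2222222_11.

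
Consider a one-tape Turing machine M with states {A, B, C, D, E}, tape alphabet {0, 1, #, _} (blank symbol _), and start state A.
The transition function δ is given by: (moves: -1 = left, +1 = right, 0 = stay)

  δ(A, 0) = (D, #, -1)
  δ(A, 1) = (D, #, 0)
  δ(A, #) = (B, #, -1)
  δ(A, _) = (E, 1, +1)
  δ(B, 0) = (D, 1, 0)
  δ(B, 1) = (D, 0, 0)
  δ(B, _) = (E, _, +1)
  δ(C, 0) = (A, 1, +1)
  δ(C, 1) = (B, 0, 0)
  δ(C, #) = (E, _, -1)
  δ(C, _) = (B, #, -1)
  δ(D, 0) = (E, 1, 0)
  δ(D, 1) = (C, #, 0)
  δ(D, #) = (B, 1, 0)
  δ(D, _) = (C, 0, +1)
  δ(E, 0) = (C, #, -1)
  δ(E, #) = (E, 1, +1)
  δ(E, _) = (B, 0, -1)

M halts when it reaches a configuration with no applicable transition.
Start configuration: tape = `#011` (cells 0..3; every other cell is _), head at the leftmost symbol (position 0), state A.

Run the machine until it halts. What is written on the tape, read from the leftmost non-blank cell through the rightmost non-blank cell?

A | ___[#]011   read # → write #, move -1, go to B
B | __[_]#011   read _ → write _, move +1, go to E
E | ___[#]011   read # → write 1, move +1, go to E
E | ___1[0]11   read 0 → write #, move -1, go to C
C | ___[1]#11   read 1 → write 0, move 0, go to B
B | ___[0]#11   read 0 → write 1, move 0, go to D
D | ___[1]#11   read 1 → write #, move 0, go to C
C | ___[#]#11   read # → write _, move -1, go to E
E | __[_]_#11   read _ → write 0, move -1, go to B
B | _[_]0_#11   read _ → write _, move +1, go to E
E | __[0]_#11   read 0 → write #, move -1, go to C
C | _[_]#_#11   read _ → write #, move -1, go to B
B | [_]##_#11   read _ → write _, move +1, go to E
E | _[#]#_#11   read # → write 1, move +1, go to E
E | _1[#]_#11   read # → write 1, move +1, go to E
E | _11[_]#11   read _ → write 0, move -1, go to B
B | _1[1]0#11   read 1 → write 0, move 0, go to D
D | _1[0]0#11   read 0 → write 1, move 0, go to E
E | _1[1]0#11
The non-blank tape span at halt is 110#11.

110#11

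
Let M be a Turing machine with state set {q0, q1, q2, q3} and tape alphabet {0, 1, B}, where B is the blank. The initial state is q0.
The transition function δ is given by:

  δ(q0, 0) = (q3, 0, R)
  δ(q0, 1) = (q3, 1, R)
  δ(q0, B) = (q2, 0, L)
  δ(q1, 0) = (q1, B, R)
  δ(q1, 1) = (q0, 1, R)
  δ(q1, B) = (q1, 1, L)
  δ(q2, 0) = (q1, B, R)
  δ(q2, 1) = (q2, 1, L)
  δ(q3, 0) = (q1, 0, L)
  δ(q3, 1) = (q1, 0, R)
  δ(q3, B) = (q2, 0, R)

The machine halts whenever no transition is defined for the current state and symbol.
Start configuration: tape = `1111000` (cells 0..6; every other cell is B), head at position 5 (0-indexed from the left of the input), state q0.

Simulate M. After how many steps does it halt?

16

q0 | 11110[0]0BBB   read 0 → write 0, move R, go to q3
q3 | 111100[0]BBB   read 0 → write 0, move L, go to q1
q1 | 11110[0]0BBB   read 0 → write B, move R, go to q1
q1 | 11110B[0]BBB   read 0 → write B, move R, go to q1
q1 | 11110BB[B]BB   read B → write 1, move L, go to q1
q1 | 11110B[B]1BB   read B → write 1, move L, go to q1
q1 | 11110[B]11BB   read B → write 1, move L, go to q1
q1 | 1111[0]111BB   read 0 → write B, move R, go to q1
q1 | 1111B[1]11BB   read 1 → write 1, move R, go to q0
q0 | 1111B1[1]1BB   read 1 → write 1, move R, go to q3
q3 | 1111B11[1]BB   read 1 → write 0, move R, go to q1
q1 | 1111B110[B]B   read B → write 1, move L, go to q1
q1 | 1111B11[0]1B   read 0 → write B, move R, go to q1
q1 | 1111B11B[1]B   read 1 → write 1, move R, go to q0
q0 | 1111B11B1[B]   read B → write 0, move L, go to q2
q2 | 1111B11B[1]0   read 1 → write 1, move L, go to q2
q2 | 1111B11[B]10
M halts after 16 transitions.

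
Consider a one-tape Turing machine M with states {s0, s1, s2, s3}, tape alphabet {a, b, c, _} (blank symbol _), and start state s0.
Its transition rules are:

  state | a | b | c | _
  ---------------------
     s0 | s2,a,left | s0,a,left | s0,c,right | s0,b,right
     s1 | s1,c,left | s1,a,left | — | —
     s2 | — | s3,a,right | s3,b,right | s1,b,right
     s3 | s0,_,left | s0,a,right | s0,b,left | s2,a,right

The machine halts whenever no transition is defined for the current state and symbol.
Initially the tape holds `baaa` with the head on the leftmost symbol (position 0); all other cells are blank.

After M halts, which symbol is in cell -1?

c

s0 | ___[b]aaa   read b → write a, move left, go to s0
s0 | __[_]aaaa   read _ → write b, move right, go to s0
s0 | __b[a]aaa   read a → write a, move left, go to s2
s2 | __[b]aaaa   read b → write a, move right, go to s3
s3 | __a[a]aaa   read a → write _, move left, go to s0
s0 | __[a]_aaa   read a → write a, move left, go to s2
s2 | _[_]a_aaa   read _ → write b, move right, go to s1
s1 | _b[a]_aaa   read a → write c, move left, go to s1
s1 | _[b]c_aaa   read b → write a, move left, go to s1
s1 | [_]ac_aaa
Cell -1 holds c when M halts.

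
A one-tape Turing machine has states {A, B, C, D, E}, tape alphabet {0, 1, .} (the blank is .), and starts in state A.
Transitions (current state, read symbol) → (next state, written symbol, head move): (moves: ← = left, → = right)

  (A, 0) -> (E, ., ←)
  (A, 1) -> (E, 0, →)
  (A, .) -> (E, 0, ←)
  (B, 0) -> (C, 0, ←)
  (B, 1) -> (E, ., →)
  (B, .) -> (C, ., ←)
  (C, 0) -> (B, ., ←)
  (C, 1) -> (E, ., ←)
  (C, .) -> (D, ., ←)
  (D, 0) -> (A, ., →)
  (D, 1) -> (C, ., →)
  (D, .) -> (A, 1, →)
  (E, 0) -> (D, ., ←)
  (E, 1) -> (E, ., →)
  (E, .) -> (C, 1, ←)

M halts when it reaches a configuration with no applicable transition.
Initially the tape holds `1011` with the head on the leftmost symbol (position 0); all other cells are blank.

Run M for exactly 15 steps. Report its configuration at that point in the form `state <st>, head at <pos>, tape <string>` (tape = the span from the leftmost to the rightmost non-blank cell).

A | ..[1]011   read 1 → write 0, move →, go to E
E | ..0[0]11   read 0 → write ., move ←, go to D
D | ..[0].11   read 0 → write ., move →, go to A
A | ...[.]11   read . → write 0, move ←, go to E
E | ..[.]011   read . → write 1, move ←, go to C
C | .[.]1011   read . → write ., move ←, go to D
D | [.].1011   read . → write 1, move →, go to A
A | 1[.]1011   read . → write 0, move ←, go to E
E | [1]01011   read 1 → write ., move →, go to E
E | .[0]1011   read 0 → write ., move ←, go to D
D | [.].1011   read . → write 1, move →, go to A
A | 1[.]1011   read . → write 0, move ←, go to E
E | [1]01011   read 1 → write ., move →, go to E
E | .[0]1011   read 0 → write ., move ←, go to D
D | [.].1011   read . → write 1, move →, go to A
A | 1[.]1011
After 15 steps: state A, head at -1, tape 1.1011.

state A, head at -1, tape 1.1011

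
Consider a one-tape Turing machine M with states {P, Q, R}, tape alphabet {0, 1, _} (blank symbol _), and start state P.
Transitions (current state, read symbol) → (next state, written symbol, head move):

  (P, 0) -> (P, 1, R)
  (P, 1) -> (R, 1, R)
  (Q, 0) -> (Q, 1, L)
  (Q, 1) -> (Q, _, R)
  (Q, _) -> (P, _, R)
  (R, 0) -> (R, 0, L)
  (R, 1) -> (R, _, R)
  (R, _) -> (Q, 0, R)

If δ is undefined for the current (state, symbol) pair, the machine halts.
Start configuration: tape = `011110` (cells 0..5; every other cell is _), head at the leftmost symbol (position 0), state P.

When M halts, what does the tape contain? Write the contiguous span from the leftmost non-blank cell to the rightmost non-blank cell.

state=P head=0 tape=[0]11110___   (P,0)→(P,1,R)
state=P head=1 tape=1[1]1110___   (P,1)→(R,1,R)
state=R head=2 tape=11[1]110___   (R,1)→(R,_,R)
state=R head=3 tape=11_[1]10___   (R,1)→(R,_,R)
state=R head=4 tape=11__[1]0___   (R,1)→(R,_,R)
state=R head=5 tape=11___[0]___   (R,0)→(R,0,L)
state=R head=4 tape=11__[_]0___   (R,_)→(Q,0,R)
state=Q head=5 tape=11__0[0]___   (Q,0)→(Q,1,L)
state=Q head=4 tape=11__[0]1___   (Q,0)→(Q,1,L)
state=Q head=3 tape=11_[_]11___   (Q,_)→(P,_,R)
state=P head=4 tape=11__[1]1___   (P,1)→(R,1,R)
state=R head=5 tape=11__1[1]___   (R,1)→(R,_,R)
state=R head=6 tape=11__1_[_]__   (R,_)→(Q,0,R)
state=Q head=7 tape=11__1_0[_]_   (Q,_)→(P,_,R)
state=P head=8 tape=11__1_0_[_]
The non-blank tape span at halt is 11__1_0.

11__1_0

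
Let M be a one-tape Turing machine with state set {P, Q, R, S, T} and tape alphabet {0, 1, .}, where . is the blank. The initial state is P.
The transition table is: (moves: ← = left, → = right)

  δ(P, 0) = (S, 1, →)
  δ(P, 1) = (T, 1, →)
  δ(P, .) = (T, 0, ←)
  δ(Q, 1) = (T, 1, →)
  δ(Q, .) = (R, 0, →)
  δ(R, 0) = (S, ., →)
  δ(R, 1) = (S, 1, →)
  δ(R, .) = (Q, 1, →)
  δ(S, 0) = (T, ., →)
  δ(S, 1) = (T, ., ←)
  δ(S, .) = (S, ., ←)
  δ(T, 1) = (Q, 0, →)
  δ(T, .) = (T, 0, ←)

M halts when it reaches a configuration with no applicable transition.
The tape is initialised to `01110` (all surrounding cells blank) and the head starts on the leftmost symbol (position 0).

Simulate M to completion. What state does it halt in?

P | [0]1110.   read 0 → write 1, move →, go to S
S | 1[1]110.   read 1 → write ., move ←, go to T
T | [1].110.   read 1 → write 0, move →, go to Q
Q | 0[.]110.   read . → write 0, move →, go to R
R | 00[1]10.   read 1 → write 1, move →, go to S
S | 001[1]0.   read 1 → write ., move ←, go to T
T | 00[1].0.   read 1 → write 0, move →, go to Q
Q | 000[.]0.   read . → write 0, move →, go to R
R | 0000[0].   read 0 → write ., move →, go to S
S | 0000.[.]   read . → write ., move ←, go to S
S | 0000[.].   read . → write ., move ←, go to S
S | 000[0]..   read 0 → write ., move →, go to T
T | 000.[.].   read . → write 0, move ←, go to T
T | 000[.]0.   read . → write 0, move ←, go to T
T | 00[0]00.
No transition is defined for (T, 0); M halts in state T.

T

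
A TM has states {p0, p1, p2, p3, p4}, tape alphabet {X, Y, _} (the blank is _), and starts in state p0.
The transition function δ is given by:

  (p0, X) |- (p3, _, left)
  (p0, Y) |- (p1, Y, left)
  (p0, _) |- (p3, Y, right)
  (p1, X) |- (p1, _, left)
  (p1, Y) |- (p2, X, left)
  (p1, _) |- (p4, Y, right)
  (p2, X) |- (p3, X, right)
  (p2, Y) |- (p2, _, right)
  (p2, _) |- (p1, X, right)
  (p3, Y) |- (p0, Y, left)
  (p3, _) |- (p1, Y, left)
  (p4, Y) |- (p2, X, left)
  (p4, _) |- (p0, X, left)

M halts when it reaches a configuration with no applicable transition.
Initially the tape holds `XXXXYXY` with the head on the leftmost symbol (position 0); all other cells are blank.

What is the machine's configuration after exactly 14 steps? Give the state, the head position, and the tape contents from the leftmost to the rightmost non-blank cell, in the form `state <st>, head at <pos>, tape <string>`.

state p2, head at -2, tape XXYXXXYXY

p0 | ___[X]XXXYXY   read X → write _, move left, go to p3
p3 | __[_]_XXXYXY   read _ → write Y, move left, go to p1
p1 | _[_]Y_XXXYXY   read _ → write Y, move right, go to p4
p4 | _Y[Y]_XXXYXY   read Y → write X, move left, go to p2
p2 | _[Y]X_XXXYXY   read Y → write _, move right, go to p2
p2 | __[X]_XXXYXY   read X → write X, move right, go to p3
p3 | __X[_]XXXYXY   read _ → write Y, move left, go to p1
p1 | __[X]YXXXYXY   read X → write _, move left, go to p1
p1 | _[_]_YXXXYXY   read _ → write Y, move right, go to p4
p4 | _Y[_]YXXXYXY   read _ → write X, move left, go to p0
p0 | _[Y]XYXXXYXY   read Y → write Y, move left, go to p1
p1 | [_]YXYXXXYXY   read _ → write Y, move right, go to p4
p4 | Y[Y]XYXXXYXY   read Y → write X, move left, go to p2
p2 | [Y]XXYXXXYXY   read Y → write _, move right, go to p2
p2 | _[X]XYXXXYXY
After 14 steps: state p2, head at -2, tape XXYXXXYXY.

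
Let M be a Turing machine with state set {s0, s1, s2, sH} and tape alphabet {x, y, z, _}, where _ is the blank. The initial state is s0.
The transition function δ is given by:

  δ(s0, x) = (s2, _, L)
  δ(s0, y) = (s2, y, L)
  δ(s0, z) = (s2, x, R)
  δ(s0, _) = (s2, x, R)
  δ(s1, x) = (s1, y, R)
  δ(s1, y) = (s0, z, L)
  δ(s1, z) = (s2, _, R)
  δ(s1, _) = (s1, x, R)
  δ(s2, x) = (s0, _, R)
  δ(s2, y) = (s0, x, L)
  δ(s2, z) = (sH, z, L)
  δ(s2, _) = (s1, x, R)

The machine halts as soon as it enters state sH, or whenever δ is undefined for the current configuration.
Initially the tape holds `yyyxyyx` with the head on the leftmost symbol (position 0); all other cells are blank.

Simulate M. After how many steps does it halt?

17

s0 | __[y]yyxyyx   read y → write y, move L, go to s2
s2 | _[_]yyyxyyx   read _ → write x, move R, go to s1
s1 | _x[y]yyxyyx   read y → write z, move L, go to s0
s0 | _[x]zyyxyyx   read x → write _, move L, go to s2
s2 | [_]_zyyxyyx   read _ → write x, move R, go to s1
s1 | x[_]zyyxyyx   read _ → write x, move R, go to s1
s1 | xx[z]yyxyyx   read z → write _, move R, go to s2
s2 | xx_[y]yxyyx   read y → write x, move L, go to s0
s0 | xx[_]xyxyyx   read _ → write x, move R, go to s2
s2 | xxx[x]yxyyx   read x → write _, move R, go to s0
s0 | xxx_[y]xyyx   read y → write y, move L, go to s2
s2 | xxx[_]yxyyx   read _ → write x, move R, go to s1
s1 | xxxx[y]xyyx   read y → write z, move L, go to s0
s0 | xxx[x]zxyyx   read x → write _, move L, go to s2
s2 | xx[x]_zxyyx   read x → write _, move R, go to s0
s0 | xx_[_]zxyyx   read _ → write x, move R, go to s2
s2 | xx_x[z]xyyx   read z → write z, move L, go to sH
sH | xx_[x]zxyyx
M halts after 17 transitions.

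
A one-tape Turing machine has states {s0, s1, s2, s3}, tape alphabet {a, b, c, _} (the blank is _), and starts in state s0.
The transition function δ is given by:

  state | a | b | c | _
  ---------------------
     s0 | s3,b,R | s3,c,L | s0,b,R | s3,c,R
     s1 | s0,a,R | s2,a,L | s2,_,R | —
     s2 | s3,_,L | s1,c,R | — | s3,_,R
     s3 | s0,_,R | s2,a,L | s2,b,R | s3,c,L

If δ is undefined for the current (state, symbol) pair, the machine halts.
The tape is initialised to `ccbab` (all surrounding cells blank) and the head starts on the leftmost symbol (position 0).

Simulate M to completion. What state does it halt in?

s0 | [c]cbab__   read c → write b, move R, go to s0
s0 | b[c]bab__   read c → write b, move R, go to s0
s0 | bb[b]ab__   read b → write c, move L, go to s3
s3 | b[b]cab__   read b → write a, move L, go to s2
s2 | [b]acab__   read b → write c, move R, go to s1
s1 | c[a]cab__   read a → write a, move R, go to s0
s0 | ca[c]ab__   read c → write b, move R, go to s0
s0 | cab[a]b__   read a → write b, move R, go to s3
s3 | cabb[b]__   read b → write a, move L, go to s2
s2 | cab[b]a__   read b → write c, move R, go to s1
s1 | cabc[a]__   read a → write a, move R, go to s0
s0 | cabca[_]_   read _ → write c, move R, go to s3
s3 | cabcac[_]   read _ → write c, move L, go to s3
s3 | cabca[c]c   read c → write b, move R, go to s2
s2 | cabcab[c]
No transition is defined for (s2, c); M halts in state s2.

s2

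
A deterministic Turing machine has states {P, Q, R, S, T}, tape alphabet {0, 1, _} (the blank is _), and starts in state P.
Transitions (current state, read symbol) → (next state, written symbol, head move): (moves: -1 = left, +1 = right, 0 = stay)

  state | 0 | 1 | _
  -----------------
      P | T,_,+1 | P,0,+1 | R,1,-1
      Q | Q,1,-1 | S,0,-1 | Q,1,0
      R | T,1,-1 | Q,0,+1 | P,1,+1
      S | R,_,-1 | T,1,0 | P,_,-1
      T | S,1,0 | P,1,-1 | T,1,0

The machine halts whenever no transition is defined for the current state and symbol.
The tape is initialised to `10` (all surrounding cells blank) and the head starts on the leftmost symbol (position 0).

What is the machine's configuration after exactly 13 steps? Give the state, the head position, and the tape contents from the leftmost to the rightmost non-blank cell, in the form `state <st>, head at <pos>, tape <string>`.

state=P head=0 tape=___[1]0_   (P,1)→(P,0,+1)
state=P head=1 tape=___0[0]_   (P,0)→(T,_,+1)
state=T head=2 tape=___0_[_]   (T,_)→(T,1,0)
state=T head=2 tape=___0_[1]   (T,1)→(P,1,-1)
state=P head=1 tape=___0[_]1   (P,_)→(R,1,-1)
state=R head=0 tape=___[0]11   (R,0)→(T,1,-1)
state=T head=-1 tape=__[_]111   (T,_)→(T,1,0)
state=T head=-1 tape=__[1]111   (T,1)→(P,1,-1)
state=P head=-2 tape=_[_]1111   (P,_)→(R,1,-1)
state=R head=-3 tape=[_]11111   (R,_)→(P,1,+1)
state=P head=-2 tape=1[1]1111   (P,1)→(P,0,+1)
state=P head=-1 tape=10[1]111   (P,1)→(P,0,+1)
state=P head=0 tape=100[1]11   (P,1)→(P,0,+1)
state=P head=1 tape=1000[1]1
After 13 steps: state P, head at 1, tape 100011.

state P, head at 1, tape 100011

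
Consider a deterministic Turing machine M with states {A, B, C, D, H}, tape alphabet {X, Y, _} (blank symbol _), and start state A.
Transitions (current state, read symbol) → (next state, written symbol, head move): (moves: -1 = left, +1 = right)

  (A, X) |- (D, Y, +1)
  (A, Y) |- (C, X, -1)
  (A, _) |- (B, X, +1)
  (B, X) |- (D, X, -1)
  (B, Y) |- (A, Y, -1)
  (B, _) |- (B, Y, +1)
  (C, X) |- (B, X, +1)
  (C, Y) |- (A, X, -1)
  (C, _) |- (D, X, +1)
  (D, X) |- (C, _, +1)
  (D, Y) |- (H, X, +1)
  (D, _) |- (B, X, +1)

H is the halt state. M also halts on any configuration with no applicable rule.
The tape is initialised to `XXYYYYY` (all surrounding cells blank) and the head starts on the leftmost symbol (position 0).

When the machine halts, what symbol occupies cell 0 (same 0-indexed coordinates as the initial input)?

Y

A | [X]XYYYYY   read X → write Y, move +1, go to D
D | Y[X]YYYYY   read X → write _, move +1, go to C
C | Y_[Y]YYYY   read Y → write X, move -1, go to A
A | Y[_]XYYYY   read _ → write X, move +1, go to B
B | YX[X]YYYY   read X → write X, move -1, go to D
D | Y[X]XYYYY   read X → write _, move +1, go to C
C | Y_[X]YYYY   read X → write X, move +1, go to B
B | Y_X[Y]YYY   read Y → write Y, move -1, go to A
A | Y_[X]YYYY   read X → write Y, move +1, go to D
D | Y_Y[Y]YYY   read Y → write X, move +1, go to H
H | Y_YX[Y]YY
Cell 0 holds Y when M halts.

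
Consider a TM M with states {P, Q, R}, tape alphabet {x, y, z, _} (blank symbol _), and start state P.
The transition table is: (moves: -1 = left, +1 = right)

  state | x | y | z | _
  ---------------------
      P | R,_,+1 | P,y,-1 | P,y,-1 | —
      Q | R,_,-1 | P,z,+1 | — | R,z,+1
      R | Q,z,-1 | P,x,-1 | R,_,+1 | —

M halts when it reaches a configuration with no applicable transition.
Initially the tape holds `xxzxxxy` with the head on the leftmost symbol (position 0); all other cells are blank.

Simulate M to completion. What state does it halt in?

state=P head=0 tape=[x]xzxxxy   (P,x)→(R,_,+1)
state=R head=1 tape=_[x]zxxxy   (R,x)→(Q,z,-1)
state=Q head=0 tape=[_]zzxxxy   (Q,_)→(R,z,+1)
state=R head=1 tape=z[z]zxxxy   (R,z)→(R,_,+1)
state=R head=2 tape=z_[z]xxxy   (R,z)→(R,_,+1)
state=R head=3 tape=z__[x]xxy   (R,x)→(Q,z,-1)
state=Q head=2 tape=z_[_]zxxy   (Q,_)→(R,z,+1)
state=R head=3 tape=z_z[z]xxy   (R,z)→(R,_,+1)
state=R head=4 tape=z_z_[x]xy   (R,x)→(Q,z,-1)
state=Q head=3 tape=z_z[_]zxy   (Q,_)→(R,z,+1)
state=R head=4 tape=z_zz[z]xy   (R,z)→(R,_,+1)
state=R head=5 tape=z_zz_[x]y   (R,x)→(Q,z,-1)
state=Q head=4 tape=z_zz[_]zy   (Q,_)→(R,z,+1)
state=R head=5 tape=z_zzz[z]y   (R,z)→(R,_,+1)
state=R head=6 tape=z_zzz_[y]   (R,y)→(P,x,-1)
state=P head=5 tape=z_zzz[_]x
No transition is defined for (P, _); M halts in state P.

P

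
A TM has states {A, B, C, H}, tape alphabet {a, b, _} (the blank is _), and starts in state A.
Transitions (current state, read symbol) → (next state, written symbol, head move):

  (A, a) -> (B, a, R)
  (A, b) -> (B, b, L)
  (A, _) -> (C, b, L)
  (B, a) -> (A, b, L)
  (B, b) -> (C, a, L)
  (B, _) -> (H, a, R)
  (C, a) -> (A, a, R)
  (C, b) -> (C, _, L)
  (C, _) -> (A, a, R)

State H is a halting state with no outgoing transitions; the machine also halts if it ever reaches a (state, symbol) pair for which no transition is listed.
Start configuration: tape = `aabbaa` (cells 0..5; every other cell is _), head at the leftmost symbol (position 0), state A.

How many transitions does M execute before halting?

A | [a]abbaa__   read a → write a, move R, go to B
B | a[a]bbaa__   read a → write b, move L, go to A
A | [a]bbbaa__   read a → write a, move R, go to B
B | a[b]bbaa__   read b → write a, move L, go to C
C | [a]abbaa__   read a → write a, move R, go to A
A | a[a]bbaa__   read a → write a, move R, go to B
B | aa[b]baa__   read b → write a, move L, go to C
C | a[a]abaa__   read a → write a, move R, go to A
A | aa[a]baa__   read a → write a, move R, go to B
B | aaa[b]aa__   read b → write a, move L, go to C
C | aa[a]aaa__   read a → write a, move R, go to A
A | aaa[a]aa__   read a → write a, move R, go to B
B | aaaa[a]a__   read a → write b, move L, go to A
A | aaa[a]ba__   read a → write a, move R, go to B
B | aaaa[b]a__   read b → write a, move L, go to C
C | aaa[a]aa__   read a → write a, move R, go to A
A | aaaa[a]a__   read a → write a, move R, go to B
B | aaaaa[a]__   read a → write b, move L, go to A
A | aaaa[a]b__   read a → write a, move R, go to B
B | aaaaa[b]__   read b → write a, move L, go to C
C | aaaa[a]a__   read a → write a, move R, go to A
A | aaaaa[a]__   read a → write a, move R, go to B
B | aaaaaa[_]_   read _ → write a, move R, go to H
H | aaaaaaa[_]
M halts after 23 transitions.

23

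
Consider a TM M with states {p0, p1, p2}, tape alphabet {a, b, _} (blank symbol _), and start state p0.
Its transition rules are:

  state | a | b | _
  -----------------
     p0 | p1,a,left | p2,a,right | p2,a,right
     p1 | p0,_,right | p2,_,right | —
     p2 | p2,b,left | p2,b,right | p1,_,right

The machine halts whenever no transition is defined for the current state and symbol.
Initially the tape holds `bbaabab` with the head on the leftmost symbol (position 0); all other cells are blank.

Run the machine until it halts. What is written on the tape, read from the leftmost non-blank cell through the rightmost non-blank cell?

abbbbbb

p0 | [b]baabab__   read b → write a, move right, go to p2
p2 | a[b]aabab__   read b → write b, move right, go to p2
p2 | ab[a]abab__   read a → write b, move left, go to p2
p2 | a[b]babab__   read b → write b, move right, go to p2
p2 | ab[b]abab__   read b → write b, move right, go to p2
p2 | abb[a]bab__   read a → write b, move left, go to p2
p2 | ab[b]bbab__   read b → write b, move right, go to p2
p2 | abb[b]bab__   read b → write b, move right, go to p2
p2 | abbb[b]ab__   read b → write b, move right, go to p2
p2 | abbbb[a]b__   read a → write b, move left, go to p2
p2 | abbb[b]bb__   read b → write b, move right, go to p2
p2 | abbbb[b]b__   read b → write b, move right, go to p2
p2 | abbbbb[b]__   read b → write b, move right, go to p2
p2 | abbbbbb[_]_   read _ → write _, move right, go to p1
p1 | abbbbbb_[_]
The non-blank tape span at halt is abbbbbb.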